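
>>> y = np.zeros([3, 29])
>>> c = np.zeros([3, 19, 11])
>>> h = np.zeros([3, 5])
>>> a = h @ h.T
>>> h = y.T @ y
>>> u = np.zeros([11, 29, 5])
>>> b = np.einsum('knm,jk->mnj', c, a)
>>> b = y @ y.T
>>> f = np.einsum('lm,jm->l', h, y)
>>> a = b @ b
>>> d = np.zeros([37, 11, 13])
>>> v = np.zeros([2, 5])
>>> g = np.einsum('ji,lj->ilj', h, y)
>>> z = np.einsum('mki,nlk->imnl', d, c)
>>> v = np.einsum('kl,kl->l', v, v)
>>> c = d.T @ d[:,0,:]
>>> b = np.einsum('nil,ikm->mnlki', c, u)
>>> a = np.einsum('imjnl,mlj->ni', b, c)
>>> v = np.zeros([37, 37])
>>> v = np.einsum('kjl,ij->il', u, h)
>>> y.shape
(3, 29)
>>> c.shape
(13, 11, 13)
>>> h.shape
(29, 29)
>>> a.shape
(29, 5)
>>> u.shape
(11, 29, 5)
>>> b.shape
(5, 13, 13, 29, 11)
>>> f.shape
(29,)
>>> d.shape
(37, 11, 13)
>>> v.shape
(29, 5)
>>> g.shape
(29, 3, 29)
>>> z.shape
(13, 37, 3, 19)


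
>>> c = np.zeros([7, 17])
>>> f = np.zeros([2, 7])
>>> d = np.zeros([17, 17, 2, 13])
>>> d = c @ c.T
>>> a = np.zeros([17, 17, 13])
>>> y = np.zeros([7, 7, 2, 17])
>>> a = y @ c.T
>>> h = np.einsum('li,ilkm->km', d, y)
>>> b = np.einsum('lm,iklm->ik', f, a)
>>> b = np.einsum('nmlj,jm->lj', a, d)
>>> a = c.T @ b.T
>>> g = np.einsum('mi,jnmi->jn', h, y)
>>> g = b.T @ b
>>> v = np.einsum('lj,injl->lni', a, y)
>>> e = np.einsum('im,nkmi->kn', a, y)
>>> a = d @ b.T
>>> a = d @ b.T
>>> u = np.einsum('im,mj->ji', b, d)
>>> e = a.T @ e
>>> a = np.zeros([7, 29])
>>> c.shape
(7, 17)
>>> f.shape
(2, 7)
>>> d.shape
(7, 7)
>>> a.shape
(7, 29)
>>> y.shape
(7, 7, 2, 17)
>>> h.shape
(2, 17)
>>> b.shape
(2, 7)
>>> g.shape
(7, 7)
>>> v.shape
(17, 7, 7)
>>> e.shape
(2, 7)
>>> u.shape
(7, 2)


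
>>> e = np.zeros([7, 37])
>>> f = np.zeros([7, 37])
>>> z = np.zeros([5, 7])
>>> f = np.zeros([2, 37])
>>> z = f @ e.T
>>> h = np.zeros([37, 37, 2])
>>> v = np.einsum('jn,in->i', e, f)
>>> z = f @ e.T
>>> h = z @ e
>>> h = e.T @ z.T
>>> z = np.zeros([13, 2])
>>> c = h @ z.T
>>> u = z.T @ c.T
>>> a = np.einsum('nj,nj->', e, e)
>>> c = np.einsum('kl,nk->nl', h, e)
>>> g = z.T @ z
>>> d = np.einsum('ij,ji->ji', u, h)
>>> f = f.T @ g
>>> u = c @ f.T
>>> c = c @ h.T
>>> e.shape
(7, 37)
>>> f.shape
(37, 2)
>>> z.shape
(13, 2)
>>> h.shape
(37, 2)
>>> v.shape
(2,)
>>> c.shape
(7, 37)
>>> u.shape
(7, 37)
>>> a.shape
()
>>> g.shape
(2, 2)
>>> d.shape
(37, 2)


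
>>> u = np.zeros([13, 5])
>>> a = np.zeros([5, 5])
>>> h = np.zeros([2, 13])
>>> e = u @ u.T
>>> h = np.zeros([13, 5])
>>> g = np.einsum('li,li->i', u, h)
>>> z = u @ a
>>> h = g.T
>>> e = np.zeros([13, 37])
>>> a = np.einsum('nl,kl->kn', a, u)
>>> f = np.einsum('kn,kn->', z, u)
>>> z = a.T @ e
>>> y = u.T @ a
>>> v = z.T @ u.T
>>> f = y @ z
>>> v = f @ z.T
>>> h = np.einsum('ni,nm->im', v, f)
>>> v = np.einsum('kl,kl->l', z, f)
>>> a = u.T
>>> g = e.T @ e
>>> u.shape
(13, 5)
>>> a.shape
(5, 13)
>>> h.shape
(5, 37)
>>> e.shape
(13, 37)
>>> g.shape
(37, 37)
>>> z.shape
(5, 37)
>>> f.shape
(5, 37)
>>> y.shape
(5, 5)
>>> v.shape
(37,)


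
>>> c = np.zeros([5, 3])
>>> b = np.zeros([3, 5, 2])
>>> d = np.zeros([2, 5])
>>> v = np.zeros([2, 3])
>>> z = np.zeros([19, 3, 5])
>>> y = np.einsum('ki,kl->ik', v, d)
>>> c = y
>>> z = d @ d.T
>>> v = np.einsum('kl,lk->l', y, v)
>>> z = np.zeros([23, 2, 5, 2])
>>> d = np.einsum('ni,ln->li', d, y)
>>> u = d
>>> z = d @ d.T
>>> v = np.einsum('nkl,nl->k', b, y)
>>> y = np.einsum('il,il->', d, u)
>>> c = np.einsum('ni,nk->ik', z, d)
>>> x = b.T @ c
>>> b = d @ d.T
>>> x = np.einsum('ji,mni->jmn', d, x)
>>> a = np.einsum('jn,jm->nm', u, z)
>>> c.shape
(3, 5)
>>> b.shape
(3, 3)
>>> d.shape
(3, 5)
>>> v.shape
(5,)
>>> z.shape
(3, 3)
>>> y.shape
()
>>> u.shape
(3, 5)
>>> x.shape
(3, 2, 5)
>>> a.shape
(5, 3)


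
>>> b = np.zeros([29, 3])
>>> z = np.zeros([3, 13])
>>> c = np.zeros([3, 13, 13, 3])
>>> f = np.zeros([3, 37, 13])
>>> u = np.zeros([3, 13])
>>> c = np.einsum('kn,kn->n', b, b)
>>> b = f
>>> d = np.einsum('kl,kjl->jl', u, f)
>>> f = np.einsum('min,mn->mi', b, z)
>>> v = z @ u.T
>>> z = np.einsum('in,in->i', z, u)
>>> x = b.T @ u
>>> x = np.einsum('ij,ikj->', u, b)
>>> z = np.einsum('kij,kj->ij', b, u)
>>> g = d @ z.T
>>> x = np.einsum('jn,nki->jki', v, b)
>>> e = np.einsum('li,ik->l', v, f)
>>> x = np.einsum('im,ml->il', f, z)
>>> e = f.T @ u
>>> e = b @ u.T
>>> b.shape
(3, 37, 13)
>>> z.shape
(37, 13)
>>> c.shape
(3,)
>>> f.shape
(3, 37)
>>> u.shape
(3, 13)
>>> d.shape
(37, 13)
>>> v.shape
(3, 3)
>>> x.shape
(3, 13)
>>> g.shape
(37, 37)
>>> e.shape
(3, 37, 3)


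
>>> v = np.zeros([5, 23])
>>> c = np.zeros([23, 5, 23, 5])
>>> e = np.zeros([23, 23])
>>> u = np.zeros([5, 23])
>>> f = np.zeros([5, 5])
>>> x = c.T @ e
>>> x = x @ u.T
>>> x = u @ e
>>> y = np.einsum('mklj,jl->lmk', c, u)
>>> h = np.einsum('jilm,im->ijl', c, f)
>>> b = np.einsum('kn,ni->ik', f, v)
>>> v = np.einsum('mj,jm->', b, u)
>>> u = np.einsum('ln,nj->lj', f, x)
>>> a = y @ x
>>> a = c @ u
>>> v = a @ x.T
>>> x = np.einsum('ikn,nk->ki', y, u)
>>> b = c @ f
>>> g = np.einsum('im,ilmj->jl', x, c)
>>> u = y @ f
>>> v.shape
(23, 5, 23, 5)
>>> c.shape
(23, 5, 23, 5)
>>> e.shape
(23, 23)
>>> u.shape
(23, 23, 5)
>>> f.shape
(5, 5)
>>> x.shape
(23, 23)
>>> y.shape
(23, 23, 5)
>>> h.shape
(5, 23, 23)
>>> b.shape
(23, 5, 23, 5)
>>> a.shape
(23, 5, 23, 23)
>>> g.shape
(5, 5)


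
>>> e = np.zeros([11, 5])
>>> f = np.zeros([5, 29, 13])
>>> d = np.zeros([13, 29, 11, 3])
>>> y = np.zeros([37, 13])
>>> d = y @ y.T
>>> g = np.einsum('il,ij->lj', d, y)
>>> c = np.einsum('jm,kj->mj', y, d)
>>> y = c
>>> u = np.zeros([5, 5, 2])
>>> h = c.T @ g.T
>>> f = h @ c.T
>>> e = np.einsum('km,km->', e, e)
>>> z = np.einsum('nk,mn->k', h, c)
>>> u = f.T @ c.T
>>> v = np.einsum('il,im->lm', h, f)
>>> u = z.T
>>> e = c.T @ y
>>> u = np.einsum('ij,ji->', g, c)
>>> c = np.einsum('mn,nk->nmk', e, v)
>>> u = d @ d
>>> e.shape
(37, 37)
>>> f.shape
(37, 13)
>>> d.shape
(37, 37)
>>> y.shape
(13, 37)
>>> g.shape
(37, 13)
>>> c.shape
(37, 37, 13)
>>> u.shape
(37, 37)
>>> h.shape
(37, 37)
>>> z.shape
(37,)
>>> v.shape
(37, 13)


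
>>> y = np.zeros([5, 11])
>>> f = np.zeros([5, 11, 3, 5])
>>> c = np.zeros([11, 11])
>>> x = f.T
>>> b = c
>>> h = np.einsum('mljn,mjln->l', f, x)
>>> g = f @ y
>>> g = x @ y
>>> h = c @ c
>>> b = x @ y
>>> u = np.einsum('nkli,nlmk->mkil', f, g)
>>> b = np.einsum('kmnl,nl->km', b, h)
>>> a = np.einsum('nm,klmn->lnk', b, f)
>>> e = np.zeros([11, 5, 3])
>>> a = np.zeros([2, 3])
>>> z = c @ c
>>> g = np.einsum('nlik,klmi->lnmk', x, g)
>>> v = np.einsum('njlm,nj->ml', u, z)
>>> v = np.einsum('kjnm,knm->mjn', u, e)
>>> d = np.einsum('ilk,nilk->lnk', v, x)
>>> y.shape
(5, 11)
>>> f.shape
(5, 11, 3, 5)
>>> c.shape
(11, 11)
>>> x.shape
(5, 3, 11, 5)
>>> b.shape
(5, 3)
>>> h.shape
(11, 11)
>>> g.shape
(3, 5, 11, 5)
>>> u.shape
(11, 11, 5, 3)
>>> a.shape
(2, 3)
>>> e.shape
(11, 5, 3)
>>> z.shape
(11, 11)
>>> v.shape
(3, 11, 5)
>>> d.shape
(11, 5, 5)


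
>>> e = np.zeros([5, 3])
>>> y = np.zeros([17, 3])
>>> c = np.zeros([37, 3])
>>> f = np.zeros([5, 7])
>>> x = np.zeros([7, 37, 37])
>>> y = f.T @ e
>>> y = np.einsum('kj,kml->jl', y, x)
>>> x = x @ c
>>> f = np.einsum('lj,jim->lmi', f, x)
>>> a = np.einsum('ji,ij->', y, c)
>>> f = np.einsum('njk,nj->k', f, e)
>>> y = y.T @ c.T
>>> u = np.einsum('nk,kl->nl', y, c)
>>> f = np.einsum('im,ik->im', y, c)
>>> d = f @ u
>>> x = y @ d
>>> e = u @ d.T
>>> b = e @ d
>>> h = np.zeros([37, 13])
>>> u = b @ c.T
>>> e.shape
(37, 37)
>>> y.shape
(37, 37)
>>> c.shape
(37, 3)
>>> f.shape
(37, 37)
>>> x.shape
(37, 3)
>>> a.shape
()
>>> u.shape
(37, 37)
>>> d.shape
(37, 3)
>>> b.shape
(37, 3)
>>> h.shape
(37, 13)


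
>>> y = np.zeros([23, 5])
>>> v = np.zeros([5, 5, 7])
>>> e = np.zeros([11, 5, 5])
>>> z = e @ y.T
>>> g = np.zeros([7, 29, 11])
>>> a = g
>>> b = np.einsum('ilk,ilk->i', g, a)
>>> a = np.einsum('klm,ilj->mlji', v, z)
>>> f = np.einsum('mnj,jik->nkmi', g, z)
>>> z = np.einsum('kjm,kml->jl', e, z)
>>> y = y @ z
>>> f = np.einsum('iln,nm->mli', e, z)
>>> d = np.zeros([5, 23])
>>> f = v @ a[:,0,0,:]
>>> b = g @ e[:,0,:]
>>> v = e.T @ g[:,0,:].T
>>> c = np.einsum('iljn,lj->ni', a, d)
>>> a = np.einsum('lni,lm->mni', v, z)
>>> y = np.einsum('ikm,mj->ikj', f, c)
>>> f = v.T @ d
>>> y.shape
(5, 5, 7)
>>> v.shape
(5, 5, 7)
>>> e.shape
(11, 5, 5)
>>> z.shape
(5, 23)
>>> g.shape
(7, 29, 11)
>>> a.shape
(23, 5, 7)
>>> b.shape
(7, 29, 5)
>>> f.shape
(7, 5, 23)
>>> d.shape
(5, 23)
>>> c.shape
(11, 7)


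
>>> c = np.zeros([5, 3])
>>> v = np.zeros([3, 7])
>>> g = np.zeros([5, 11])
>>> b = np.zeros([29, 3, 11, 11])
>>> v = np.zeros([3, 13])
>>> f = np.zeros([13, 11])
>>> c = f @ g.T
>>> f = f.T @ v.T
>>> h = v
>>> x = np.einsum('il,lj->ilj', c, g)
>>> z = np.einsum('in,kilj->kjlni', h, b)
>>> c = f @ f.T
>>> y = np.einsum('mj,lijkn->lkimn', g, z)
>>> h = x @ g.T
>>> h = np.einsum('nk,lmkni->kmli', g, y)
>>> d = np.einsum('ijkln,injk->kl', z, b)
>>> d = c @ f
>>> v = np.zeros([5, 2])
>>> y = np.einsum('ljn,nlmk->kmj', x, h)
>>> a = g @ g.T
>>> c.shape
(11, 11)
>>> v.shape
(5, 2)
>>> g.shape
(5, 11)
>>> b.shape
(29, 3, 11, 11)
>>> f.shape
(11, 3)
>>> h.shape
(11, 13, 29, 3)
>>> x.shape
(13, 5, 11)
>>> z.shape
(29, 11, 11, 13, 3)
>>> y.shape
(3, 29, 5)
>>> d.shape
(11, 3)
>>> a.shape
(5, 5)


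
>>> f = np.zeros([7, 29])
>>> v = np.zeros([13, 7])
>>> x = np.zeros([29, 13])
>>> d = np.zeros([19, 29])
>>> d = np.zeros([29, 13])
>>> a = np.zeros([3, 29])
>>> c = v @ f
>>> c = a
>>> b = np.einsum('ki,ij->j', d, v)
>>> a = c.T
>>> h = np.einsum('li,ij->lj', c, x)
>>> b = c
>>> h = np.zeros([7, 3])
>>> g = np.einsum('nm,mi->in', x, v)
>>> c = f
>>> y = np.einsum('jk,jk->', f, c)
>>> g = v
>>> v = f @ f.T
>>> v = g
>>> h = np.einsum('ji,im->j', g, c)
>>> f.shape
(7, 29)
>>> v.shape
(13, 7)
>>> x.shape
(29, 13)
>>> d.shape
(29, 13)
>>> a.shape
(29, 3)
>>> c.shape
(7, 29)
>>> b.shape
(3, 29)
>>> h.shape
(13,)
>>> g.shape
(13, 7)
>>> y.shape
()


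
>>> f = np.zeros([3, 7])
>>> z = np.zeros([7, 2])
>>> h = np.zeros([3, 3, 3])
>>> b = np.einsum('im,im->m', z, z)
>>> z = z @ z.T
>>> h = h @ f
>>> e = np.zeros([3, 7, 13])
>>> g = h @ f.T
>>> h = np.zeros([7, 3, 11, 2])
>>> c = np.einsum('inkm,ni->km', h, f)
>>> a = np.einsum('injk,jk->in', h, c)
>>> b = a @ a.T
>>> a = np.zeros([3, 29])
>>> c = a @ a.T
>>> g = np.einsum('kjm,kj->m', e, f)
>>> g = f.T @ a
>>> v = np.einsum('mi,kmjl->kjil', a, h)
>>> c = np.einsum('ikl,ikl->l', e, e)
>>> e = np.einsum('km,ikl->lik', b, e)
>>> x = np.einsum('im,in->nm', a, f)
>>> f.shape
(3, 7)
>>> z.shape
(7, 7)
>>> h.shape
(7, 3, 11, 2)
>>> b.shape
(7, 7)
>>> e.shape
(13, 3, 7)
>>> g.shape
(7, 29)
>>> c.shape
(13,)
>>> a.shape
(3, 29)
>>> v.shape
(7, 11, 29, 2)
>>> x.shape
(7, 29)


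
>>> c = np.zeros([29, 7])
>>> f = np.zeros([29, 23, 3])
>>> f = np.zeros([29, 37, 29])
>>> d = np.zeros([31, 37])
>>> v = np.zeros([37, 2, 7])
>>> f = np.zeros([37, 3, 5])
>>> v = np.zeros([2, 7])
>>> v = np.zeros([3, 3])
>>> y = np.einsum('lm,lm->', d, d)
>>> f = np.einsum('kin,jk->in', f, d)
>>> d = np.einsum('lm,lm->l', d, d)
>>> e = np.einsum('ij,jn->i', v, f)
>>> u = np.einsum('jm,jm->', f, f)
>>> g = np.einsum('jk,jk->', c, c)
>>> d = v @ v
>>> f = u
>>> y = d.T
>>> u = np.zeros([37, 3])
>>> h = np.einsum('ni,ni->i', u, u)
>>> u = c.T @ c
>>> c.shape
(29, 7)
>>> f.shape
()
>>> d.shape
(3, 3)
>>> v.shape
(3, 3)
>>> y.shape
(3, 3)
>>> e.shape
(3,)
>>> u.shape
(7, 7)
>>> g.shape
()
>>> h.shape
(3,)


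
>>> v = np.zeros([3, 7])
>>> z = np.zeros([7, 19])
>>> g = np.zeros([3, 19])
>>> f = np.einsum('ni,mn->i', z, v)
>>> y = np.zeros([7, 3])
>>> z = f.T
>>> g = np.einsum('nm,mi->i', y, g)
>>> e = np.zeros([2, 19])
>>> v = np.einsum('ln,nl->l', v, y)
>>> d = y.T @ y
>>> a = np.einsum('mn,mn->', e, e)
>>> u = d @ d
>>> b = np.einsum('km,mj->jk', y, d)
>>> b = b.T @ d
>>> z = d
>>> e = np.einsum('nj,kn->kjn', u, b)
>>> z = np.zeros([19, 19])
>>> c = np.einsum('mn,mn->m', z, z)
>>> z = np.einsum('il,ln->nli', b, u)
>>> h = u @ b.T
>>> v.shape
(3,)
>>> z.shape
(3, 3, 7)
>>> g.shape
(19,)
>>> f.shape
(19,)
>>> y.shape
(7, 3)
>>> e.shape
(7, 3, 3)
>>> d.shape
(3, 3)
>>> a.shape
()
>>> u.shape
(3, 3)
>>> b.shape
(7, 3)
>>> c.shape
(19,)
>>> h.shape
(3, 7)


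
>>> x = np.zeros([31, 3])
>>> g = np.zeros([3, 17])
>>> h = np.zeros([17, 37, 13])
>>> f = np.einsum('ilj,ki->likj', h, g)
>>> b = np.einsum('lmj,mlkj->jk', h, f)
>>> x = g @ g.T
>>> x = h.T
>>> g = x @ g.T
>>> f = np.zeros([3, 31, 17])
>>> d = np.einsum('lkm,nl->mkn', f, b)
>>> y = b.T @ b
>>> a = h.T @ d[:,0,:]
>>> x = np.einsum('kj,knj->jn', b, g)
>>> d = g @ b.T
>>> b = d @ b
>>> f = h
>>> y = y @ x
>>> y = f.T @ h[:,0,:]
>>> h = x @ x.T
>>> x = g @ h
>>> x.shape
(13, 37, 3)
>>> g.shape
(13, 37, 3)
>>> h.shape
(3, 3)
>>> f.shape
(17, 37, 13)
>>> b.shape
(13, 37, 3)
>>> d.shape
(13, 37, 13)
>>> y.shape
(13, 37, 13)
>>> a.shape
(13, 37, 13)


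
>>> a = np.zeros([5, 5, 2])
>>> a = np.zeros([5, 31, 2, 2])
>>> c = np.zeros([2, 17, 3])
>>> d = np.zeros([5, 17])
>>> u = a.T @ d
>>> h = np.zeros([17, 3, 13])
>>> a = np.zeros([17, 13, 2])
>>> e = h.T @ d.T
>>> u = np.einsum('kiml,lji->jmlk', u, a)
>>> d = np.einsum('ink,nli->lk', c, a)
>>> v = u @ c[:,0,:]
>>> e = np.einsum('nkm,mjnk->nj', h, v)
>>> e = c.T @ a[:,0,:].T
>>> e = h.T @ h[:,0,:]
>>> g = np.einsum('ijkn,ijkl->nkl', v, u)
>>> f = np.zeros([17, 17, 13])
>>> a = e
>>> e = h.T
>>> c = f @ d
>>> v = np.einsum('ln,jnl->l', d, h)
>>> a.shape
(13, 3, 13)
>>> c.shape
(17, 17, 3)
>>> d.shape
(13, 3)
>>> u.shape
(13, 31, 17, 2)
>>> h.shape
(17, 3, 13)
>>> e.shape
(13, 3, 17)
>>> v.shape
(13,)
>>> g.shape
(3, 17, 2)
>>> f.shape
(17, 17, 13)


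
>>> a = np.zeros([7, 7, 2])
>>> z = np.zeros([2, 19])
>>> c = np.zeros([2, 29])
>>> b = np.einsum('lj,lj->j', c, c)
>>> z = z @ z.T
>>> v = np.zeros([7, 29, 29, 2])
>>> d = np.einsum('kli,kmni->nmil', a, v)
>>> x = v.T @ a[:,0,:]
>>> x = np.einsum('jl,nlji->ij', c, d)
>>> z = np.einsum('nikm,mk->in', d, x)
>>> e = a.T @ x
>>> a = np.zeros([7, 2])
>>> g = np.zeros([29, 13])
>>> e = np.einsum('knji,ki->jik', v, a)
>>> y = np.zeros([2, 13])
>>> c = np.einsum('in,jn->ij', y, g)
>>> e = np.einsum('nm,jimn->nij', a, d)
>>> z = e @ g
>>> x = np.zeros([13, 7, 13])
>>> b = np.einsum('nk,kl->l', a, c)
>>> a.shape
(7, 2)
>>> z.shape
(7, 29, 13)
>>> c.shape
(2, 29)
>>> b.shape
(29,)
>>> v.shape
(7, 29, 29, 2)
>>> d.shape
(29, 29, 2, 7)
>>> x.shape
(13, 7, 13)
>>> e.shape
(7, 29, 29)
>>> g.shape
(29, 13)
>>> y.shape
(2, 13)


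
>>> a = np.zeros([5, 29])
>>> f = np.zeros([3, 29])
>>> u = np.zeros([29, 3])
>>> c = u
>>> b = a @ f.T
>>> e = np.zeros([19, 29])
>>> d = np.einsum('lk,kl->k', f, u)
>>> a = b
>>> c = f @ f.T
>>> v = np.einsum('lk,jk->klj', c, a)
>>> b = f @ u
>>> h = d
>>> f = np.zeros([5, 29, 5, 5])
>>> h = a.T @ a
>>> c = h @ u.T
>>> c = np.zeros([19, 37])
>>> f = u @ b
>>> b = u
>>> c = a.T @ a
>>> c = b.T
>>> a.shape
(5, 3)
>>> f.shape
(29, 3)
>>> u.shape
(29, 3)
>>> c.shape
(3, 29)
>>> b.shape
(29, 3)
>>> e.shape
(19, 29)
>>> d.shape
(29,)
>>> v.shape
(3, 3, 5)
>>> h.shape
(3, 3)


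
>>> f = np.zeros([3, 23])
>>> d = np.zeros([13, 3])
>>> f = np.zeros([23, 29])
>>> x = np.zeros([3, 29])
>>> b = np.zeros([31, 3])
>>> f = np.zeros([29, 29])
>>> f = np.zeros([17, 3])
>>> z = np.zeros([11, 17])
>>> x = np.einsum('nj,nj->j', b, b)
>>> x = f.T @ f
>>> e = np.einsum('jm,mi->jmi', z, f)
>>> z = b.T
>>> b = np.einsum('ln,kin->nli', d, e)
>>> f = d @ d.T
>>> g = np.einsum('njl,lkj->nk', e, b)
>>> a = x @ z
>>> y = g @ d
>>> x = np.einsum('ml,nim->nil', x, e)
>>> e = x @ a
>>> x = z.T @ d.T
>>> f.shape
(13, 13)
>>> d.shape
(13, 3)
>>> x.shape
(31, 13)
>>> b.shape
(3, 13, 17)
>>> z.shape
(3, 31)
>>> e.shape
(11, 17, 31)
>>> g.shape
(11, 13)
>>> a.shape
(3, 31)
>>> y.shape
(11, 3)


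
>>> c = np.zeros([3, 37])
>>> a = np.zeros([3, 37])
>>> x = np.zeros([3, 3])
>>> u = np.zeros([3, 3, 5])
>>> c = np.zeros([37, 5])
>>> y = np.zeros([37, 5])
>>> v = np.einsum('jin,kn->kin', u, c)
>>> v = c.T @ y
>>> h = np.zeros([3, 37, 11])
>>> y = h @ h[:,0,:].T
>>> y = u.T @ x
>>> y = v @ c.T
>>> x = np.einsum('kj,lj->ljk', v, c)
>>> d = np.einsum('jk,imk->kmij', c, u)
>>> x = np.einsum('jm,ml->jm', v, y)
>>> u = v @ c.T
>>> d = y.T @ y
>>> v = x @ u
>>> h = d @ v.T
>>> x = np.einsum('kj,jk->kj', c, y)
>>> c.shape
(37, 5)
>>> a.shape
(3, 37)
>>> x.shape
(37, 5)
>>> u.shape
(5, 37)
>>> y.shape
(5, 37)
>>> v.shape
(5, 37)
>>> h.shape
(37, 5)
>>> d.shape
(37, 37)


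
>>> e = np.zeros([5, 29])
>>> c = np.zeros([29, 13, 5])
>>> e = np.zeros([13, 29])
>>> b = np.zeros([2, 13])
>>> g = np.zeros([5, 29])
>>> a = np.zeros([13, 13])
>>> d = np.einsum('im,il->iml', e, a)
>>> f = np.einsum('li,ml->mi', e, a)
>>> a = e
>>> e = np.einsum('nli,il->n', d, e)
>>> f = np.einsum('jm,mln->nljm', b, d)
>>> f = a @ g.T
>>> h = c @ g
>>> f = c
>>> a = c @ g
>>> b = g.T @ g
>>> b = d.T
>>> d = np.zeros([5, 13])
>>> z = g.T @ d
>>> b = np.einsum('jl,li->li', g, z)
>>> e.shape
(13,)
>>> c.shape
(29, 13, 5)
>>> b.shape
(29, 13)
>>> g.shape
(5, 29)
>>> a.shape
(29, 13, 29)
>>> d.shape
(5, 13)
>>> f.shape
(29, 13, 5)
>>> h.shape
(29, 13, 29)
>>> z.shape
(29, 13)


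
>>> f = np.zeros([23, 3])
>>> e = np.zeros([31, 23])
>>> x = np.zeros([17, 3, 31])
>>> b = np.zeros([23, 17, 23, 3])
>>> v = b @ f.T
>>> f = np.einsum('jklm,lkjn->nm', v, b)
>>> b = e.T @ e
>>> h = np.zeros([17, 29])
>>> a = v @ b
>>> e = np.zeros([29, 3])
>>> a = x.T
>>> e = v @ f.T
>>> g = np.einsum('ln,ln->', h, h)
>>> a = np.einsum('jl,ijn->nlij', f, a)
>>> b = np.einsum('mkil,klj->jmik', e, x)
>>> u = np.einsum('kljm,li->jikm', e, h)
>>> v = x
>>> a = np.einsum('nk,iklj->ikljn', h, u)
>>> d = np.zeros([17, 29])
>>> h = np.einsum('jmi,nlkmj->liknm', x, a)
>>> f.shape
(3, 23)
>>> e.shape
(23, 17, 23, 3)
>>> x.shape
(17, 3, 31)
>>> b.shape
(31, 23, 23, 17)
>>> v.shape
(17, 3, 31)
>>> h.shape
(29, 31, 23, 23, 3)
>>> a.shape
(23, 29, 23, 3, 17)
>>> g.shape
()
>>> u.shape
(23, 29, 23, 3)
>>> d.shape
(17, 29)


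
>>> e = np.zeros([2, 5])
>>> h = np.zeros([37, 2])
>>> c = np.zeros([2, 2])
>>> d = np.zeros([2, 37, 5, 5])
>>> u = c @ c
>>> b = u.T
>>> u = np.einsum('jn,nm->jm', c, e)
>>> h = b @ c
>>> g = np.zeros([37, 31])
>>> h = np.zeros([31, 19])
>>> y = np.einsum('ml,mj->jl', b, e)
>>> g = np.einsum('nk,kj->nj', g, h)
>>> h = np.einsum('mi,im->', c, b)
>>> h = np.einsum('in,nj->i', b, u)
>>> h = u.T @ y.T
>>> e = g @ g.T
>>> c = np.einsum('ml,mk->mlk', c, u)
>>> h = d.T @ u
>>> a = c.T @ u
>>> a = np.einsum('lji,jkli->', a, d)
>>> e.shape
(37, 37)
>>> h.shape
(5, 5, 37, 5)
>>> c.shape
(2, 2, 5)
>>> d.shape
(2, 37, 5, 5)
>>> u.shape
(2, 5)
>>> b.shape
(2, 2)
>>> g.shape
(37, 19)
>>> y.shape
(5, 2)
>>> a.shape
()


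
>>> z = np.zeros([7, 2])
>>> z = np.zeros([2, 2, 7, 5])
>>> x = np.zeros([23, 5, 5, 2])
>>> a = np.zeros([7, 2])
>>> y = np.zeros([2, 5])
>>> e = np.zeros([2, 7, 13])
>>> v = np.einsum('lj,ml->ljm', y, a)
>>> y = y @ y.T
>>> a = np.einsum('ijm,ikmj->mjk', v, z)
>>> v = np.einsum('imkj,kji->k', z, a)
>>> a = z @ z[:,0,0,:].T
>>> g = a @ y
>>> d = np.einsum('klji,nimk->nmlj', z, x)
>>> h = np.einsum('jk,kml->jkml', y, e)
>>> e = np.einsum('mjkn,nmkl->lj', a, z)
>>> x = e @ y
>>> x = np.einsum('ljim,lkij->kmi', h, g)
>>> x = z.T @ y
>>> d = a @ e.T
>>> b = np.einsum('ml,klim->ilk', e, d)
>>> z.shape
(2, 2, 7, 5)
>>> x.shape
(5, 7, 2, 2)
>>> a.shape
(2, 2, 7, 2)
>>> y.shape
(2, 2)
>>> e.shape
(5, 2)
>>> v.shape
(7,)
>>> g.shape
(2, 2, 7, 2)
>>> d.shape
(2, 2, 7, 5)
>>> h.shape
(2, 2, 7, 13)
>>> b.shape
(7, 2, 2)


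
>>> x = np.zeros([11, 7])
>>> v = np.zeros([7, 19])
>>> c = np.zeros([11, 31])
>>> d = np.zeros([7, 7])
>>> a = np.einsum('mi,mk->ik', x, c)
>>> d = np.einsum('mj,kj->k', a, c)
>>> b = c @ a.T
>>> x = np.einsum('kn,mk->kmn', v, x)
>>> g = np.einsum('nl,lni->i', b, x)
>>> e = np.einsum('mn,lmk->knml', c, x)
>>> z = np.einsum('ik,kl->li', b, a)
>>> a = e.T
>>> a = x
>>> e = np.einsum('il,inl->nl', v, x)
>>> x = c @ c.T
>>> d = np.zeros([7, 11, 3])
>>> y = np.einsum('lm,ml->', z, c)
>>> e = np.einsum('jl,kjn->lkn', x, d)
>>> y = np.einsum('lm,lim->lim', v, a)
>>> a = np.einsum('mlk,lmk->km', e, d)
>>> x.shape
(11, 11)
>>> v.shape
(7, 19)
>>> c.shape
(11, 31)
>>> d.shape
(7, 11, 3)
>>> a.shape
(3, 11)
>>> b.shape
(11, 7)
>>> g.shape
(19,)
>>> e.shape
(11, 7, 3)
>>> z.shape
(31, 11)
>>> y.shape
(7, 11, 19)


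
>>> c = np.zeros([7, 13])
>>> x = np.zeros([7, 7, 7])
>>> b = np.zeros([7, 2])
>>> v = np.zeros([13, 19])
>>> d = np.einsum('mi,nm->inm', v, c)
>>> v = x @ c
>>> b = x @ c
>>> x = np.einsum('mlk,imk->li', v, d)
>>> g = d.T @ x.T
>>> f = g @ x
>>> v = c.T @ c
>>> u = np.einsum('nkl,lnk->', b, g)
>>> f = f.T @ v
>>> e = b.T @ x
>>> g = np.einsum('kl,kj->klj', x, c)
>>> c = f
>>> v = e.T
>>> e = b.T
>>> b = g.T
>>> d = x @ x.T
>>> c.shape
(19, 7, 13)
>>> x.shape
(7, 19)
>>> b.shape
(13, 19, 7)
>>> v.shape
(19, 7, 13)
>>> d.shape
(7, 7)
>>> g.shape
(7, 19, 13)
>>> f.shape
(19, 7, 13)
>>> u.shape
()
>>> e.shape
(13, 7, 7)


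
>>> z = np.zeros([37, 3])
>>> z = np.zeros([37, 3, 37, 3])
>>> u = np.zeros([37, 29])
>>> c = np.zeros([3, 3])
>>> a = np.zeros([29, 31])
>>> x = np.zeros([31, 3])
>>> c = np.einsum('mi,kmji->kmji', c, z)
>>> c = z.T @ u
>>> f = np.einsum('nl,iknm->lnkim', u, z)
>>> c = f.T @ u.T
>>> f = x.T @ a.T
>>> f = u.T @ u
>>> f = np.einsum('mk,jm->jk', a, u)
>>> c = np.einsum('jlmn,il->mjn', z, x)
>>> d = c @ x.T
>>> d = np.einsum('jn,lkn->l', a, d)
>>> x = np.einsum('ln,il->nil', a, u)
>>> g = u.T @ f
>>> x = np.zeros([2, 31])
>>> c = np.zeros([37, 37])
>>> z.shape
(37, 3, 37, 3)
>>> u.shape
(37, 29)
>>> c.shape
(37, 37)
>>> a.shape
(29, 31)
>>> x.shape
(2, 31)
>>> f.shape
(37, 31)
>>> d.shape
(37,)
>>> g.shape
(29, 31)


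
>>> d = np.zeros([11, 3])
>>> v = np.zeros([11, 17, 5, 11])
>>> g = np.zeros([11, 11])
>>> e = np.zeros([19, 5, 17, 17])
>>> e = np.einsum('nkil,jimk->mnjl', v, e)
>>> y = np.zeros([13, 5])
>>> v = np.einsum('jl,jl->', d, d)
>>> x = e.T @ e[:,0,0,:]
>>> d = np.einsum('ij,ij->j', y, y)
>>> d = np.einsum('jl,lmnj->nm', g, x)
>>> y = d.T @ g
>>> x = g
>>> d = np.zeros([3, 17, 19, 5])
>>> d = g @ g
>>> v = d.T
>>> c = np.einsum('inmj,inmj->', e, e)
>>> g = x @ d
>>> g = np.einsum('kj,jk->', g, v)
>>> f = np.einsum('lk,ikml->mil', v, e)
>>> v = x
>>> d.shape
(11, 11)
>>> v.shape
(11, 11)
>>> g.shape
()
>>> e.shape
(17, 11, 19, 11)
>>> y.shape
(19, 11)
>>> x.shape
(11, 11)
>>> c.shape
()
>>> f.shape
(19, 17, 11)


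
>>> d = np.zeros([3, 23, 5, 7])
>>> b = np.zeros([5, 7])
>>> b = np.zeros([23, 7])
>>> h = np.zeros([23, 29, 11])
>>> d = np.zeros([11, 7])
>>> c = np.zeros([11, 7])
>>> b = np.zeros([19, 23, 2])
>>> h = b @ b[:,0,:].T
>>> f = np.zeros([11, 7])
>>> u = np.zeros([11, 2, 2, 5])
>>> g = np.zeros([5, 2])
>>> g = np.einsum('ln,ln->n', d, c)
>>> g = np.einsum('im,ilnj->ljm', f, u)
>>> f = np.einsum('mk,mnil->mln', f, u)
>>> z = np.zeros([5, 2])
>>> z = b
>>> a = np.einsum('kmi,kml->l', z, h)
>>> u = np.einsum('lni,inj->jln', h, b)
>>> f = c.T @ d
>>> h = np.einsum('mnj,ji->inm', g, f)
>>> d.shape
(11, 7)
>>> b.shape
(19, 23, 2)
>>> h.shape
(7, 5, 2)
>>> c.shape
(11, 7)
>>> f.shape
(7, 7)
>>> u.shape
(2, 19, 23)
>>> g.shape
(2, 5, 7)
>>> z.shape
(19, 23, 2)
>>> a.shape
(19,)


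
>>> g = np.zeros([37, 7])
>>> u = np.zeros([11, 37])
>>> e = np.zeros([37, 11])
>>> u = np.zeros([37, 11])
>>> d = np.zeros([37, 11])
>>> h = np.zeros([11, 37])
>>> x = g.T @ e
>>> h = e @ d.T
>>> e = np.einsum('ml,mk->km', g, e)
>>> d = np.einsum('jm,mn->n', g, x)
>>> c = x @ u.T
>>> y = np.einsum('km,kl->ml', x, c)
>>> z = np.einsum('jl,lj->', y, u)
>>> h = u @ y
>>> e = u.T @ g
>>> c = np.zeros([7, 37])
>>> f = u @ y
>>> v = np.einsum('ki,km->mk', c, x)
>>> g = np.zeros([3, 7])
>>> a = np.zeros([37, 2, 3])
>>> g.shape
(3, 7)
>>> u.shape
(37, 11)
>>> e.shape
(11, 7)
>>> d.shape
(11,)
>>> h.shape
(37, 37)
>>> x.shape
(7, 11)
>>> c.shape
(7, 37)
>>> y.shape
(11, 37)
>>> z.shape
()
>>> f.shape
(37, 37)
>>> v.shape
(11, 7)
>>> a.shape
(37, 2, 3)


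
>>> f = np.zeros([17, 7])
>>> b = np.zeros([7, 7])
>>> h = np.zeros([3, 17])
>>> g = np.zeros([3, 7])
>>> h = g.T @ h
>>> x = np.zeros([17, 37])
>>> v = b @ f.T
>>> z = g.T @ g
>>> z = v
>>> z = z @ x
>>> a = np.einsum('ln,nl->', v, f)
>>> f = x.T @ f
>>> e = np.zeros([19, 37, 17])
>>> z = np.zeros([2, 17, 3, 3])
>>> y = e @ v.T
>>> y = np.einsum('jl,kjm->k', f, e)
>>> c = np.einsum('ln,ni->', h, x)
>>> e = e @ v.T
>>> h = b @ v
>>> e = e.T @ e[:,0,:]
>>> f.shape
(37, 7)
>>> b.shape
(7, 7)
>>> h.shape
(7, 17)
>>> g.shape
(3, 7)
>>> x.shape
(17, 37)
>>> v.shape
(7, 17)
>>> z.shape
(2, 17, 3, 3)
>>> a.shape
()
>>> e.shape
(7, 37, 7)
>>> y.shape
(19,)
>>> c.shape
()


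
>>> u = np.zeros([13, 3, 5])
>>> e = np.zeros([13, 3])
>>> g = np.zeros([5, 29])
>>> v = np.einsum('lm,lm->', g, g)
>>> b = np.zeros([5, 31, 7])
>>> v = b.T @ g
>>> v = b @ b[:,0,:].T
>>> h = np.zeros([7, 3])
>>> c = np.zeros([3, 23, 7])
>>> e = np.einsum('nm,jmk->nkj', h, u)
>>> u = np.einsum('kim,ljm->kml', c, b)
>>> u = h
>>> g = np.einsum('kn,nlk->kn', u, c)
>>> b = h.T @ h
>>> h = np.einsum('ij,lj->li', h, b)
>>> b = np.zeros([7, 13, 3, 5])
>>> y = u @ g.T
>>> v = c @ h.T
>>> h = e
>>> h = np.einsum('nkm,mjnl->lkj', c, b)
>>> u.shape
(7, 3)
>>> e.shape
(7, 5, 13)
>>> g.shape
(7, 3)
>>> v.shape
(3, 23, 3)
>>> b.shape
(7, 13, 3, 5)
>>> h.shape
(5, 23, 13)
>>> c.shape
(3, 23, 7)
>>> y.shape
(7, 7)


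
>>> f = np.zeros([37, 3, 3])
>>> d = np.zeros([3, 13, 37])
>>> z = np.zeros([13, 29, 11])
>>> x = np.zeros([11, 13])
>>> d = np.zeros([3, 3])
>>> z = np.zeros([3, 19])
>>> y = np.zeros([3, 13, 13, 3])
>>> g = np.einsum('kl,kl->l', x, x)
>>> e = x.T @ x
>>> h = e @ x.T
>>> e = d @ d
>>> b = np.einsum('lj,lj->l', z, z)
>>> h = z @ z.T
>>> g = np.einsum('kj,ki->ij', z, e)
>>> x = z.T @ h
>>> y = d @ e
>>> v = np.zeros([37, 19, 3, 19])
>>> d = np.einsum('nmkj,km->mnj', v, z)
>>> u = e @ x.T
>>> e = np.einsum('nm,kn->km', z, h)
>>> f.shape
(37, 3, 3)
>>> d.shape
(19, 37, 19)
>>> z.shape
(3, 19)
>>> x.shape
(19, 3)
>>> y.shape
(3, 3)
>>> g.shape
(3, 19)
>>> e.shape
(3, 19)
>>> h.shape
(3, 3)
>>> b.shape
(3,)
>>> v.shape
(37, 19, 3, 19)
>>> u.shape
(3, 19)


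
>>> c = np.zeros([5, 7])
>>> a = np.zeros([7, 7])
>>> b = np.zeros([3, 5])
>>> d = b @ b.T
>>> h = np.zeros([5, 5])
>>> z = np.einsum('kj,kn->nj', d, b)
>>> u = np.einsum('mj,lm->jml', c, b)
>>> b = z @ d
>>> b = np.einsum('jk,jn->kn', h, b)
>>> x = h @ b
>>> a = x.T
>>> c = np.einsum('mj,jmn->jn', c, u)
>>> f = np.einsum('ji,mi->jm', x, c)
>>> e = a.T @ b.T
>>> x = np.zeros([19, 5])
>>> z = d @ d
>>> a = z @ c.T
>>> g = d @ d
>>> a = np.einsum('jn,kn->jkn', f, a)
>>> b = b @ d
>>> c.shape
(7, 3)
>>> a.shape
(5, 3, 7)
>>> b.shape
(5, 3)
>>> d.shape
(3, 3)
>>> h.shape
(5, 5)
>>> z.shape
(3, 3)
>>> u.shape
(7, 5, 3)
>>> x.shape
(19, 5)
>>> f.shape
(5, 7)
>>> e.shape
(5, 5)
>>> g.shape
(3, 3)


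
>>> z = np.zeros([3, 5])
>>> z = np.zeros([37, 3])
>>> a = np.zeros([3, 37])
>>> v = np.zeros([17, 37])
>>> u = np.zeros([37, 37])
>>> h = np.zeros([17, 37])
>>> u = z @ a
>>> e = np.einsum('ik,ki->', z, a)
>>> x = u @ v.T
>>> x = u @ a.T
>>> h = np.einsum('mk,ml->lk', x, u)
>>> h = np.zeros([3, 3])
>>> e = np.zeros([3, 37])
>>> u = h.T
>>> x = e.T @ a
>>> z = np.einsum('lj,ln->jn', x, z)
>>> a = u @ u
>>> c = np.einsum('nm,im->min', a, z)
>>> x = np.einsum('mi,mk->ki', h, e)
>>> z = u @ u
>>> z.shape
(3, 3)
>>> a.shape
(3, 3)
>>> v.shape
(17, 37)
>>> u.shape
(3, 3)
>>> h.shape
(3, 3)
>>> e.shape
(3, 37)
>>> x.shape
(37, 3)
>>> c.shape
(3, 37, 3)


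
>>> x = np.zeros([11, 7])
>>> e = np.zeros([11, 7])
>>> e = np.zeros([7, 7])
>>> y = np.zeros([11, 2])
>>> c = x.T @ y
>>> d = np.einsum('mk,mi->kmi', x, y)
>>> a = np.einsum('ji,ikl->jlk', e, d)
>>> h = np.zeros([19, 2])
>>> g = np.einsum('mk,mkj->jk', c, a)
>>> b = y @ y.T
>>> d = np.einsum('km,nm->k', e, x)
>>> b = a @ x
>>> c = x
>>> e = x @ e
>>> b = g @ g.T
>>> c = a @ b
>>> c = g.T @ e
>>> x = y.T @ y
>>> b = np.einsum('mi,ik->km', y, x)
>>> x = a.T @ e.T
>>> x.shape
(11, 2, 11)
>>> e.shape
(11, 7)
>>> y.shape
(11, 2)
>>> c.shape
(2, 7)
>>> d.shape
(7,)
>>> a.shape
(7, 2, 11)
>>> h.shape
(19, 2)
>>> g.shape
(11, 2)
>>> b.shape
(2, 11)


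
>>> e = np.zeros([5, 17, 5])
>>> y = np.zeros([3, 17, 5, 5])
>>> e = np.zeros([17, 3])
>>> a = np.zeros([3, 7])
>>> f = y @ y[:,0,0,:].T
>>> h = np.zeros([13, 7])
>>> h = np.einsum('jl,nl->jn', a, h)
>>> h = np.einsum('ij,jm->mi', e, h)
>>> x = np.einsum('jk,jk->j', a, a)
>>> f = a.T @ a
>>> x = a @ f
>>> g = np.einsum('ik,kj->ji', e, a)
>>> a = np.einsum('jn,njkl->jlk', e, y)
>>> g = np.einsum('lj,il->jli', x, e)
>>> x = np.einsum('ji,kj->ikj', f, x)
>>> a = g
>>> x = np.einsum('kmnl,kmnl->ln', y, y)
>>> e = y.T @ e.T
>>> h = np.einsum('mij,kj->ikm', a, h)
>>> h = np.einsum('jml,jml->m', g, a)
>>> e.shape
(5, 5, 17, 17)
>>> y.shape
(3, 17, 5, 5)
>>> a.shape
(7, 3, 17)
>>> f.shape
(7, 7)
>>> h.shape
(3,)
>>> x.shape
(5, 5)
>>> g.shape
(7, 3, 17)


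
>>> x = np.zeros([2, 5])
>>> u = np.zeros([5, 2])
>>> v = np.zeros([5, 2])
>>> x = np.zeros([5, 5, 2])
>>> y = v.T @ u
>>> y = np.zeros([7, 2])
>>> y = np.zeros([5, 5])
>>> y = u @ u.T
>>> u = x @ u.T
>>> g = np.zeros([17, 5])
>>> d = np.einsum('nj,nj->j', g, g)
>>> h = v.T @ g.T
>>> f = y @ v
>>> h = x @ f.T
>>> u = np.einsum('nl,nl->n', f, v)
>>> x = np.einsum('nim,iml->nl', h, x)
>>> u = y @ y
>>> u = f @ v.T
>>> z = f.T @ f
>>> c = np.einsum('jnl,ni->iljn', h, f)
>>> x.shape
(5, 2)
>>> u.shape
(5, 5)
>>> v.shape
(5, 2)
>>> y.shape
(5, 5)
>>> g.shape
(17, 5)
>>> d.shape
(5,)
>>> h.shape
(5, 5, 5)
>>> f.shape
(5, 2)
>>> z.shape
(2, 2)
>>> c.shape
(2, 5, 5, 5)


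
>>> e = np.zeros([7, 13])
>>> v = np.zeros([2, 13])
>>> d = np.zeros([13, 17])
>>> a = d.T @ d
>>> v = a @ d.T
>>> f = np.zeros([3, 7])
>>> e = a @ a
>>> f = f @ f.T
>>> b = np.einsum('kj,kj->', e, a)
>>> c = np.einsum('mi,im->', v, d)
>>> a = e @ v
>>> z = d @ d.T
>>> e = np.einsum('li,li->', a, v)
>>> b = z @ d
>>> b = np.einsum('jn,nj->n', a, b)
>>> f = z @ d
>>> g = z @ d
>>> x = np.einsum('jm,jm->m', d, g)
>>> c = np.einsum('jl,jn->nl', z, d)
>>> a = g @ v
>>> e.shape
()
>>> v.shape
(17, 13)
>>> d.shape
(13, 17)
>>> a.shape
(13, 13)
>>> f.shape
(13, 17)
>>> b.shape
(13,)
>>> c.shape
(17, 13)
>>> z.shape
(13, 13)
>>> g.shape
(13, 17)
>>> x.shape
(17,)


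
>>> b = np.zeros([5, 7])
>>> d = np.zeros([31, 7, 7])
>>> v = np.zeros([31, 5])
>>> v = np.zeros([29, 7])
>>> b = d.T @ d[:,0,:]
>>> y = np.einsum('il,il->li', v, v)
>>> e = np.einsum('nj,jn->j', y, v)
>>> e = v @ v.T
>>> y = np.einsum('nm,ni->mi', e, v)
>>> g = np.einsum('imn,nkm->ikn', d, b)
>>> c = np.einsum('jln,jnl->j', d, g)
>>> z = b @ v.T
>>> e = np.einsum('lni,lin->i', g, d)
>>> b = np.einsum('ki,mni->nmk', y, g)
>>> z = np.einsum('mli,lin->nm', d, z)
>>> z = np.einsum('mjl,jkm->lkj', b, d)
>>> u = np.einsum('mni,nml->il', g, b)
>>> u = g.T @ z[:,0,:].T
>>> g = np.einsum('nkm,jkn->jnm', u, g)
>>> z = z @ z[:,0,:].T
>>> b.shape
(7, 31, 29)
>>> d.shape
(31, 7, 7)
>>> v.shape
(29, 7)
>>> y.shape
(29, 7)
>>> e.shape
(7,)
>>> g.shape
(31, 7, 29)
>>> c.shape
(31,)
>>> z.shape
(29, 7, 29)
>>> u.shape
(7, 7, 29)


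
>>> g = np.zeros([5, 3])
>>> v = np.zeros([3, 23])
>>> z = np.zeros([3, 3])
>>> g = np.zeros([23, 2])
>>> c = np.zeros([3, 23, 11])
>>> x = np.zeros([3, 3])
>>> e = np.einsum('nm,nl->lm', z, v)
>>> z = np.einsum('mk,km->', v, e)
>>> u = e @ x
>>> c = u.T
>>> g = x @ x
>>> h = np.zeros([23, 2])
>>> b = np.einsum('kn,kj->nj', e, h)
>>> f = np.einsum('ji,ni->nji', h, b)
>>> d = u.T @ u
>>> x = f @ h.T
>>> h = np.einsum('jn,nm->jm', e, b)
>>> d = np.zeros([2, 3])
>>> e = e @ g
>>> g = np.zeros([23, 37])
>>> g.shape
(23, 37)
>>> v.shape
(3, 23)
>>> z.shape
()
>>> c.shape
(3, 23)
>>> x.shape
(3, 23, 23)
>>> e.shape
(23, 3)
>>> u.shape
(23, 3)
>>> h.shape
(23, 2)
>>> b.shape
(3, 2)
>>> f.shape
(3, 23, 2)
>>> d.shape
(2, 3)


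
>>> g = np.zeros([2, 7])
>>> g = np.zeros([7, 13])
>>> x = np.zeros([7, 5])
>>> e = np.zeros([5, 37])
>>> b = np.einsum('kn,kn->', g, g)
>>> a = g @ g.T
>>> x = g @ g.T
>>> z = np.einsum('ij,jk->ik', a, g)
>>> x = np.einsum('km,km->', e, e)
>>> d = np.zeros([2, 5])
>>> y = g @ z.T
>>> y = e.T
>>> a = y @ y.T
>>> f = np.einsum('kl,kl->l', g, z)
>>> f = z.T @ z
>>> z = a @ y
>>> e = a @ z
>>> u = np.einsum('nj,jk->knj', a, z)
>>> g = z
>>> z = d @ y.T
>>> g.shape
(37, 5)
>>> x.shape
()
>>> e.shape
(37, 5)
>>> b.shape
()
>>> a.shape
(37, 37)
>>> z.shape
(2, 37)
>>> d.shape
(2, 5)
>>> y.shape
(37, 5)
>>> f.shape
(13, 13)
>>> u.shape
(5, 37, 37)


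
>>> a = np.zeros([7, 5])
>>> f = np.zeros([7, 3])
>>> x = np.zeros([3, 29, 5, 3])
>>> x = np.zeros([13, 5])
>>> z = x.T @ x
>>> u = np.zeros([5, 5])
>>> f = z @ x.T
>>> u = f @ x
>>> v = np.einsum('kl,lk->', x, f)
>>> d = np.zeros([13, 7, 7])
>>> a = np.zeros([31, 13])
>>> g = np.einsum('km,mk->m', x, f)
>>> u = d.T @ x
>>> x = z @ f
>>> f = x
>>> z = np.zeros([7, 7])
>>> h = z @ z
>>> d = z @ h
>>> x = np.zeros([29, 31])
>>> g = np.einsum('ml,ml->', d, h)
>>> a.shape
(31, 13)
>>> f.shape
(5, 13)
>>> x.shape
(29, 31)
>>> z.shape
(7, 7)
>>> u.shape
(7, 7, 5)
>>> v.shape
()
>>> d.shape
(7, 7)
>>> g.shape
()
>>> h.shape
(7, 7)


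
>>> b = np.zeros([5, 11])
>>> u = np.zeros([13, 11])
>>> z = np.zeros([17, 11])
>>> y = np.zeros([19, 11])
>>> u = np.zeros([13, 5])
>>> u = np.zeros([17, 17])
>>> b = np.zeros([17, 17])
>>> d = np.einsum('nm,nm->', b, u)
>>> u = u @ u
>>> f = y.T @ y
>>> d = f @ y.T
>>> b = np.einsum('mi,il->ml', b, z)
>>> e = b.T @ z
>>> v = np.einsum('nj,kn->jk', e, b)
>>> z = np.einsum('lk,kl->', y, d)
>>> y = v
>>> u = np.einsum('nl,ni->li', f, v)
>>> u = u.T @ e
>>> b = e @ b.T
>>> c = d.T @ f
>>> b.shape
(11, 17)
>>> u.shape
(17, 11)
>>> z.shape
()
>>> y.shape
(11, 17)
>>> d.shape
(11, 19)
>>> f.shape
(11, 11)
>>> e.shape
(11, 11)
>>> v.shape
(11, 17)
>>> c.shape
(19, 11)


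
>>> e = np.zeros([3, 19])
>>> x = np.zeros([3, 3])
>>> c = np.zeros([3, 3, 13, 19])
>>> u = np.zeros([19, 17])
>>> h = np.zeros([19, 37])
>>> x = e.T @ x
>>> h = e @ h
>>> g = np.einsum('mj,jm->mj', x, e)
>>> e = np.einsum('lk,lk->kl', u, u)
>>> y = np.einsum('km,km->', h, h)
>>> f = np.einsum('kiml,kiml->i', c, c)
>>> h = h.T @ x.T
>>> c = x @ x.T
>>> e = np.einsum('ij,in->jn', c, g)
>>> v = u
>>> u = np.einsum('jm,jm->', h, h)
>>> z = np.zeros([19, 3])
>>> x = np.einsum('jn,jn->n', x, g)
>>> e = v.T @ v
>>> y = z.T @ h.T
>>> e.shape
(17, 17)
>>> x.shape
(3,)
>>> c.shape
(19, 19)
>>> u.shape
()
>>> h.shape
(37, 19)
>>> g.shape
(19, 3)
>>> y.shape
(3, 37)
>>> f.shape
(3,)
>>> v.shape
(19, 17)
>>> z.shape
(19, 3)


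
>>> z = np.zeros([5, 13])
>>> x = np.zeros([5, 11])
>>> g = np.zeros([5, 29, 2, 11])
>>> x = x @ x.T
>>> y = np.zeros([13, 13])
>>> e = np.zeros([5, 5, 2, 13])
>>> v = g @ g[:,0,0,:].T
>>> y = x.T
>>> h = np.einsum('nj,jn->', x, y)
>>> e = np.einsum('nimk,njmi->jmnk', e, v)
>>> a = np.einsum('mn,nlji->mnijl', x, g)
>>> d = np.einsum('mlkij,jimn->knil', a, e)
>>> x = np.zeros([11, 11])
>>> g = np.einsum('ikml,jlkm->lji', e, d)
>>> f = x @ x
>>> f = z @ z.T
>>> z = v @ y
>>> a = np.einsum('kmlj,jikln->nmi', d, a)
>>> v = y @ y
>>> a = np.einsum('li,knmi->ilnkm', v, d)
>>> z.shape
(5, 29, 2, 5)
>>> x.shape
(11, 11)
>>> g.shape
(13, 11, 29)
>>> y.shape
(5, 5)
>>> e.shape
(29, 2, 5, 13)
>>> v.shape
(5, 5)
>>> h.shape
()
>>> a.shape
(5, 5, 13, 11, 2)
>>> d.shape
(11, 13, 2, 5)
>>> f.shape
(5, 5)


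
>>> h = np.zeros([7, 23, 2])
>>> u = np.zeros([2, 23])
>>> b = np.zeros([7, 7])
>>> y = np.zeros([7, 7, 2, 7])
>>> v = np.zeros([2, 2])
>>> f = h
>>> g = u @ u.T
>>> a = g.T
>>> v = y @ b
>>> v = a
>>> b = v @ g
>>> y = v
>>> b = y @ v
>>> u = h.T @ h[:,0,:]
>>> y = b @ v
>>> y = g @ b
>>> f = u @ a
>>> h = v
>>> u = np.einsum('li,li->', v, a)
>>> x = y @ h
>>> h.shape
(2, 2)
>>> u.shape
()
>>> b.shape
(2, 2)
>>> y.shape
(2, 2)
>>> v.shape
(2, 2)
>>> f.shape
(2, 23, 2)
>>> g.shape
(2, 2)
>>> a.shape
(2, 2)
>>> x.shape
(2, 2)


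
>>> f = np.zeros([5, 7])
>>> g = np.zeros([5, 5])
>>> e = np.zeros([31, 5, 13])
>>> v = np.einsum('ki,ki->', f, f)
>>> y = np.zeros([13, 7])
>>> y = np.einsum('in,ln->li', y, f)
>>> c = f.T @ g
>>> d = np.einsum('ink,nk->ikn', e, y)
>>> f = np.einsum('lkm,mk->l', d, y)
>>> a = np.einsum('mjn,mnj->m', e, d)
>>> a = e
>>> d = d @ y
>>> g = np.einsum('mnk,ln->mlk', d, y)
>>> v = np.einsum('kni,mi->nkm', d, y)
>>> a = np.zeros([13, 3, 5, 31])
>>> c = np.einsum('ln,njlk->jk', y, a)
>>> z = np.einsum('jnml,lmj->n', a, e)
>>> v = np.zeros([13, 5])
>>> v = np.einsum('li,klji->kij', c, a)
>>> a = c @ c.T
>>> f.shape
(31,)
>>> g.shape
(31, 5, 13)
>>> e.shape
(31, 5, 13)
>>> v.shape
(13, 31, 5)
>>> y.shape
(5, 13)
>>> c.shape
(3, 31)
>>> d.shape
(31, 13, 13)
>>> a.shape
(3, 3)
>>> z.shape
(3,)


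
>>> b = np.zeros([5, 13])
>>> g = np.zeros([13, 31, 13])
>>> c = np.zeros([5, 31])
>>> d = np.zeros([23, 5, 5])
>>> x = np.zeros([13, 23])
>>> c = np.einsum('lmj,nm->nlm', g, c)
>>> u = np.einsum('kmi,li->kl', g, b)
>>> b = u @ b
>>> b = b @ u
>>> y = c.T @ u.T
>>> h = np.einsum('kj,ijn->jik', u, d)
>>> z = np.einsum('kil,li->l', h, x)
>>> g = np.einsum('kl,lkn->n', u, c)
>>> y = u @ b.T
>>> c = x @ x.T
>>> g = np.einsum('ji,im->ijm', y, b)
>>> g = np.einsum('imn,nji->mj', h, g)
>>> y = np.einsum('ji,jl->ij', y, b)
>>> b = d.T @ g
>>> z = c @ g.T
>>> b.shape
(5, 5, 13)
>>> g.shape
(23, 13)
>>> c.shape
(13, 13)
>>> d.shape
(23, 5, 5)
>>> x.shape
(13, 23)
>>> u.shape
(13, 5)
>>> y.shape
(13, 13)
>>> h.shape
(5, 23, 13)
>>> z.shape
(13, 23)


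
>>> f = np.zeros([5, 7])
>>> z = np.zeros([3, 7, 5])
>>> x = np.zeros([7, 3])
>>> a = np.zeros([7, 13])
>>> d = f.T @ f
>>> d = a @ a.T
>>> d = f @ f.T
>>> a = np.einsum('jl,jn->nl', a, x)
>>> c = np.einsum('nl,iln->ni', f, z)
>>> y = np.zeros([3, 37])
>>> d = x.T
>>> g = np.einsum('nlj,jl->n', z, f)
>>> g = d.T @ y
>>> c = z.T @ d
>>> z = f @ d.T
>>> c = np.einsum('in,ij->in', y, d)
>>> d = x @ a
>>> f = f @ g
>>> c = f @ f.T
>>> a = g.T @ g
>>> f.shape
(5, 37)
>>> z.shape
(5, 3)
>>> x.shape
(7, 3)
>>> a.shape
(37, 37)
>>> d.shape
(7, 13)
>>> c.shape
(5, 5)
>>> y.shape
(3, 37)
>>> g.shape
(7, 37)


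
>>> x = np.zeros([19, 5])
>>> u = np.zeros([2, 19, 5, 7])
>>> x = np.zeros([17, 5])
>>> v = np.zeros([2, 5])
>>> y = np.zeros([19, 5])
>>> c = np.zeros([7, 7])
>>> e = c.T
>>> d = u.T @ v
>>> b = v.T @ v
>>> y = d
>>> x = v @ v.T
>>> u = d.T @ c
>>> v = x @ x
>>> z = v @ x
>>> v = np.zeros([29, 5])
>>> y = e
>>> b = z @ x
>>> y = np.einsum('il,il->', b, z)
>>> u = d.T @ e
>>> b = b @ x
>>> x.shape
(2, 2)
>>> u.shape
(5, 19, 5, 7)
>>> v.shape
(29, 5)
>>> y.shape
()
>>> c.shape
(7, 7)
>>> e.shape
(7, 7)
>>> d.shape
(7, 5, 19, 5)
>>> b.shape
(2, 2)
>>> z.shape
(2, 2)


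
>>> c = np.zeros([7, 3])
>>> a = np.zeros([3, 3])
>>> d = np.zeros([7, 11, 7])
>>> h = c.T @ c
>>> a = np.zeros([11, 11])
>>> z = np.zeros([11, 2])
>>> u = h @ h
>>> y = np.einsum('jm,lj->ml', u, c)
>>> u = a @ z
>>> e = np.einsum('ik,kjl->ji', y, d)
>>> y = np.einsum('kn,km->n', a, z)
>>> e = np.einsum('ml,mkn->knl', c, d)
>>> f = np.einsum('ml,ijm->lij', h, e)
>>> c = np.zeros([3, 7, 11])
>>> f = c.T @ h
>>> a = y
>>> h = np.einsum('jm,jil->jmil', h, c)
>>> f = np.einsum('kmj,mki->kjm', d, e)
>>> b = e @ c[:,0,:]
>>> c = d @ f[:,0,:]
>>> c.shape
(7, 11, 11)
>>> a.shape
(11,)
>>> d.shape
(7, 11, 7)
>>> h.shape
(3, 3, 7, 11)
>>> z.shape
(11, 2)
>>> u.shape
(11, 2)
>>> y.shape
(11,)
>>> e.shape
(11, 7, 3)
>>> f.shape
(7, 7, 11)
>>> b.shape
(11, 7, 11)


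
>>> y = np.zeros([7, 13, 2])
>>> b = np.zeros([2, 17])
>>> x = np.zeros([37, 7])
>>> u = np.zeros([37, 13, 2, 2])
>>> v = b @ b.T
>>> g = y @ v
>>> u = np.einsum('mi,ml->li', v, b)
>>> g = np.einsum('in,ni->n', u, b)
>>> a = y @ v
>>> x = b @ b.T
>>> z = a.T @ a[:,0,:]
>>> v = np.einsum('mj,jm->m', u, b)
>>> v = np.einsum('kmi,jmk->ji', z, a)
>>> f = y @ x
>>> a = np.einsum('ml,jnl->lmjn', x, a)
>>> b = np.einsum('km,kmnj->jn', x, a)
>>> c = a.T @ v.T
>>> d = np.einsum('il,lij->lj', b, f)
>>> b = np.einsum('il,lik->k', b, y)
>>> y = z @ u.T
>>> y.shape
(2, 13, 17)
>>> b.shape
(2,)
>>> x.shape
(2, 2)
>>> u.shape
(17, 2)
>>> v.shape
(7, 2)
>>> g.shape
(2,)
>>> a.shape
(2, 2, 7, 13)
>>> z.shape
(2, 13, 2)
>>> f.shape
(7, 13, 2)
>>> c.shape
(13, 7, 2, 7)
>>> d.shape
(7, 2)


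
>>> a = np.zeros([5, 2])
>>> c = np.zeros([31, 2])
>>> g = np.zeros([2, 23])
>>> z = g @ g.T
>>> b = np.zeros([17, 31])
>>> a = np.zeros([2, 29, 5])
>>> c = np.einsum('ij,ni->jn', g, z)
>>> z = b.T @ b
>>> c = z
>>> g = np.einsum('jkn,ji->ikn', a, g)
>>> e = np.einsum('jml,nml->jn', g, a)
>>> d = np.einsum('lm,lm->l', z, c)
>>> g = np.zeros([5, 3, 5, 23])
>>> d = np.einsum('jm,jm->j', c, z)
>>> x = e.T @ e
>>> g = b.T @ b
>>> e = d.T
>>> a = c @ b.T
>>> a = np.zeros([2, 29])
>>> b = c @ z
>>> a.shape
(2, 29)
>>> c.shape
(31, 31)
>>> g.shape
(31, 31)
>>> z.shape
(31, 31)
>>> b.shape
(31, 31)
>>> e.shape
(31,)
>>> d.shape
(31,)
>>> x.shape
(2, 2)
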